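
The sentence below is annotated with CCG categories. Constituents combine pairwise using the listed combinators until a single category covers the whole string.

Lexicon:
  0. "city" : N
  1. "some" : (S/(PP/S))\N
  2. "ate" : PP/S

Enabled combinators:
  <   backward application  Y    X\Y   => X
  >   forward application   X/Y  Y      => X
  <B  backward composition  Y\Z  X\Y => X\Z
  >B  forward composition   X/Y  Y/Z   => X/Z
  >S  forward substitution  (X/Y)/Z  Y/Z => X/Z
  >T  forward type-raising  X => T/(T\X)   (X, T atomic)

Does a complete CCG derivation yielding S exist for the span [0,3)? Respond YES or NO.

[0,3] S   >
  [0,2] S/(PP/S)   <
    [0,1] "city" : N
    [1,2] "some" : (S/(PP/S))\N
  [2,3] "ate" : PP/S

YES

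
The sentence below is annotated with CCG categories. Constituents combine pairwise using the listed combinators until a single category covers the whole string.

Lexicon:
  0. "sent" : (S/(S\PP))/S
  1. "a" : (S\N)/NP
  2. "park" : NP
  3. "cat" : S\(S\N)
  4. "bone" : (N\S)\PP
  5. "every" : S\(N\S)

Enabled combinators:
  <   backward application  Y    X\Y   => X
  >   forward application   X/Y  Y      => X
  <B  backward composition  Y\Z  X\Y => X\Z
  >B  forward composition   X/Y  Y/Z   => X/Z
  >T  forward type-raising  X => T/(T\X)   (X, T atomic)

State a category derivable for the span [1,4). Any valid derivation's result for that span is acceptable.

[0,6] S   >
  [0,4] S/(S\PP)   >
    [0,1] "sent" : (S/(S\PP))/S
    [1,4] S   <
      [1,3] S\N   >
        [1,2] "a" : (S\N)/NP
        [2,3] "park" : NP
      [3,4] "cat" : S\(S\N)
  [4,6] S\PP   <B
    [4,5] "bone" : (N\S)\PP
    [5,6] "every" : S\(N\S)

S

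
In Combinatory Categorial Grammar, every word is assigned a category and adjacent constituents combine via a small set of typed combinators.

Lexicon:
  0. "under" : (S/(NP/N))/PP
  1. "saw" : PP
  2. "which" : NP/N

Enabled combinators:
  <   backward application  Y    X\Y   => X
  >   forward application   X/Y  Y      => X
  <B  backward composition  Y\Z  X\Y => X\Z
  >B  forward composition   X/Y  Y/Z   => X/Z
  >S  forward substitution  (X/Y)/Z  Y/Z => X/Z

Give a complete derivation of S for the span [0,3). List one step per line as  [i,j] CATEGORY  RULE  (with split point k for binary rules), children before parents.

[0,3] S   >
  [0,2] S/(NP/N)   >
    [0,1] "under" : (S/(NP/N))/PP
    [1,2] "saw" : PP
  [2,3] "which" : NP/N

[0,1] (S/(NP/N))/PP  lex  "under"
[1,2] PP  lex  "saw"
[0,2] S/(NP/N)  >  k=1
[2,3] NP/N  lex  "which"
[0,3] S  >  k=2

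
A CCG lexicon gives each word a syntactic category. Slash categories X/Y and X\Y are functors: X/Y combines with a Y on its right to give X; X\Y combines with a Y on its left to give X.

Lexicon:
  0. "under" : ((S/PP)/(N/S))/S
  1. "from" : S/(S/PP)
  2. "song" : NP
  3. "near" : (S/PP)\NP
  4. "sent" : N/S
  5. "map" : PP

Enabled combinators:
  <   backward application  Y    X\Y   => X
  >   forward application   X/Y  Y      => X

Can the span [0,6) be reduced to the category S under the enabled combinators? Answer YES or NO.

YES

[0,6] S   >
  [0,5] S/PP   >
    [0,4] (S/PP)/(N/S)   >
      [0,1] "under" : ((S/PP)/(N/S))/S
      [1,4] S   >
        [1,2] "from" : S/(S/PP)
        [2,4] S/PP   <
          [2,3] "song" : NP
          [3,4] "near" : (S/PP)\NP
    [4,5] "sent" : N/S
  [5,6] "map" : PP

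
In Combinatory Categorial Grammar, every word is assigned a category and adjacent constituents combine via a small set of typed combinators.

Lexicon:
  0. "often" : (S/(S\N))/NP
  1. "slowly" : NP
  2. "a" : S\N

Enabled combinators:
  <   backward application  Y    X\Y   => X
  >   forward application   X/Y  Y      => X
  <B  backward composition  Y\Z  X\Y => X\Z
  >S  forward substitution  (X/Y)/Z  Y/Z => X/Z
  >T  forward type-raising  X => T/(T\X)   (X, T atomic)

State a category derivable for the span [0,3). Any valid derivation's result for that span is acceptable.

S

[0,3] S   >
  [0,2] S/(S\N)   >
    [0,1] "often" : (S/(S\N))/NP
    [1,2] "slowly" : NP
  [2,3] "a" : S\N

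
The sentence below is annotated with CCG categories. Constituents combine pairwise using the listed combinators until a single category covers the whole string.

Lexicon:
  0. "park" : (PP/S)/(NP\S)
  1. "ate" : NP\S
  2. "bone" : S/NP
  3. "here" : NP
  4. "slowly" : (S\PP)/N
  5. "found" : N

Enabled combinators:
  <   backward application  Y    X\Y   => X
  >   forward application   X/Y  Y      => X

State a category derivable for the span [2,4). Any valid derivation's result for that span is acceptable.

[0,6] S   <
  [0,4] PP   >
    [0,2] PP/S   >
      [0,1] "park" : (PP/S)/(NP\S)
      [1,2] "ate" : NP\S
    [2,4] S   >
      [2,3] "bone" : S/NP
      [3,4] "here" : NP
  [4,6] S\PP   >
    [4,5] "slowly" : (S\PP)/N
    [5,6] "found" : N

S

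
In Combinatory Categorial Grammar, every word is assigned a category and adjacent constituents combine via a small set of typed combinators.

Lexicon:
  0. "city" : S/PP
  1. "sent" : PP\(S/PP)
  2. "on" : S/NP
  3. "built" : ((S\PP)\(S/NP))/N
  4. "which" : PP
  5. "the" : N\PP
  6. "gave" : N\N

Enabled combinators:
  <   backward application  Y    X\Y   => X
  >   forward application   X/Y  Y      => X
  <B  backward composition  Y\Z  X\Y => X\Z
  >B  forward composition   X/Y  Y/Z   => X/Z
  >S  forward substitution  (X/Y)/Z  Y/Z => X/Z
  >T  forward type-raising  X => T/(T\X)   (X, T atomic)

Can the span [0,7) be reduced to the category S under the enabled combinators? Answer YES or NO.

YES

[0,7] S   <
  [0,2] PP   <
    [0,1] "city" : S/PP
    [1,2] "sent" : PP\(S/PP)
  [2,7] S\PP   <
    [2,3] "on" : S/NP
    [3,7] (S\PP)\(S/NP)   >
      [3,4] "built" : ((S\PP)\(S/NP))/N
      [4,7] N   <
        [4,5] "which" : PP
        [5,7] N\PP   <B
          [5,6] "the" : N\PP
          [6,7] "gave" : N\N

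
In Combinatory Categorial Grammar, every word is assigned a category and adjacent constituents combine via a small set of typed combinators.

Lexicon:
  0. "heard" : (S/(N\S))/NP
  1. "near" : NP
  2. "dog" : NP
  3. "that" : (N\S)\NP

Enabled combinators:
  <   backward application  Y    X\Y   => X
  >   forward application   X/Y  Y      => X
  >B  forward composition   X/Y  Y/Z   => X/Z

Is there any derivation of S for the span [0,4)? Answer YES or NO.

YES

[0,4] S   >
  [0,2] S/(N\S)   >
    [0,1] "heard" : (S/(N\S))/NP
    [1,2] "near" : NP
  [2,4] N\S   <
    [2,3] "dog" : NP
    [3,4] "that" : (N\S)\NP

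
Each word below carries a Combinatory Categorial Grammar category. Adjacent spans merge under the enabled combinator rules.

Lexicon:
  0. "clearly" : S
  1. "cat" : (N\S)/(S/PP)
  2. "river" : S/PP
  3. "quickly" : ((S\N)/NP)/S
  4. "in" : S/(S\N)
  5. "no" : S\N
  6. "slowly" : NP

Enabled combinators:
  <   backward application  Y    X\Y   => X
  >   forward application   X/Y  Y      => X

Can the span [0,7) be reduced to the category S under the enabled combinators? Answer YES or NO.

YES

[0,7] S   <
  [0,3] N   <
    [0,1] "clearly" : S
    [1,3] N\S   >
      [1,2] "cat" : (N\S)/(S/PP)
      [2,3] "river" : S/PP
  [3,7] S\N   >
    [3,6] (S\N)/NP   >
      [3,4] "quickly" : ((S\N)/NP)/S
      [4,6] S   >
        [4,5] "in" : S/(S\N)
        [5,6] "no" : S\N
    [6,7] "slowly" : NP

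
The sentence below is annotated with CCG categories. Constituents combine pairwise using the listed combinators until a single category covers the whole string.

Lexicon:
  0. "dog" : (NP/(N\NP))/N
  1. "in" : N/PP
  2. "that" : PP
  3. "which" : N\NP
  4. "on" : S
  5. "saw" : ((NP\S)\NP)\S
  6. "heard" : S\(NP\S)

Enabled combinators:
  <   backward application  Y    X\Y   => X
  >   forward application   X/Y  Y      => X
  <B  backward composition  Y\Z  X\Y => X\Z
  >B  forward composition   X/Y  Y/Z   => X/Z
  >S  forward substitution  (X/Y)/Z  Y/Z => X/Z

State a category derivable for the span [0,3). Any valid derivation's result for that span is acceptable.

NP/(N\NP)

[0,7] S   <
  [0,4] NP   >
    [0,3] NP/(N\NP)   >
      [0,1] "dog" : (NP/(N\NP))/N
      [1,3] N   >
        [1,2] "in" : N/PP
        [2,3] "that" : PP
    [3,4] "which" : N\NP
  [4,7] S\NP   <B
    [4,6] (NP\S)\NP   <
      [4,5] "on" : S
      [5,6] "saw" : ((NP\S)\NP)\S
    [6,7] "heard" : S\(NP\S)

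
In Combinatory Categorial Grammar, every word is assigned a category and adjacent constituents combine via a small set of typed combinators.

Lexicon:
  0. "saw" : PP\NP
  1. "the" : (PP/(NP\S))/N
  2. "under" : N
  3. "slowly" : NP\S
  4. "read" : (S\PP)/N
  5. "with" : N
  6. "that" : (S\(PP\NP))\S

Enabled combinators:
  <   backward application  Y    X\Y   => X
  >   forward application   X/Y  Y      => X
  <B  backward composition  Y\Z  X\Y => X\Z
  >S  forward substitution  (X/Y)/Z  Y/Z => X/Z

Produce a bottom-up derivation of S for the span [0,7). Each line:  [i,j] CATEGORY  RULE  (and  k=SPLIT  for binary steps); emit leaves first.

[0,1] PP\NP  lex  "saw"
[1,2] (PP/(NP\S))/N  lex  "the"
[2,3] N  lex  "under"
[1,3] PP/(NP\S)  >  k=2
[3,4] NP\S  lex  "slowly"
[1,4] PP  >  k=3
[4,5] (S\PP)/N  lex  "read"
[5,6] N  lex  "with"
[4,6] S\PP  >  k=5
[1,6] S  <  k=4
[6,7] (S\(PP\NP))\S  lex  "that"
[1,7] S\(PP\NP)  <  k=6
[0,7] S  <  k=1

[0,7] S   <
  [0,1] "saw" : PP\NP
  [1,7] S\(PP\NP)   <
    [1,6] S   <
      [1,4] PP   >
        [1,3] PP/(NP\S)   >
          [1,2] "the" : (PP/(NP\S))/N
          [2,3] "under" : N
        [3,4] "slowly" : NP\S
      [4,6] S\PP   >
        [4,5] "read" : (S\PP)/N
        [5,6] "with" : N
    [6,7] "that" : (S\(PP\NP))\S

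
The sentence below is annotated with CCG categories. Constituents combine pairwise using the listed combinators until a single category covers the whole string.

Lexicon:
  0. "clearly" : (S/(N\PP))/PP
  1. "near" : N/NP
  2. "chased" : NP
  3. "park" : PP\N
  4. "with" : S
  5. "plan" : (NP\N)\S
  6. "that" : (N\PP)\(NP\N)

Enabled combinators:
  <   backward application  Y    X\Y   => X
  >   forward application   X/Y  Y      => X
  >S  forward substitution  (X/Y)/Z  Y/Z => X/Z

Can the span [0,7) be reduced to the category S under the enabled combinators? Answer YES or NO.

YES

[0,7] S   >
  [0,4] S/(N\PP)   >
    [0,1] "clearly" : (S/(N\PP))/PP
    [1,4] PP   <
      [1,3] N   >
        [1,2] "near" : N/NP
        [2,3] "chased" : NP
      [3,4] "park" : PP\N
  [4,7] N\PP   <
    [4,6] NP\N   <
      [4,5] "with" : S
      [5,6] "plan" : (NP\N)\S
    [6,7] "that" : (N\PP)\(NP\N)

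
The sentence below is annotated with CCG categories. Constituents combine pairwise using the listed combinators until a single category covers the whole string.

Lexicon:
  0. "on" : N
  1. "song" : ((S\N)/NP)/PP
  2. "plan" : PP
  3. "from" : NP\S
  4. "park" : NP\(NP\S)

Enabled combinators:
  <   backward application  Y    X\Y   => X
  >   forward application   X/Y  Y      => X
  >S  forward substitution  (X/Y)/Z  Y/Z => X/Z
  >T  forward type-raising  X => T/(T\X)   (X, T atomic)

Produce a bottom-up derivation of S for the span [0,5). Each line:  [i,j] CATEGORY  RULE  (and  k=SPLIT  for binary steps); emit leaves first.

[0,5] S   >
  [0,1] S/(S\N)   >T
    [0,1] "on" : N
  [1,5] S\N   >
    [1,3] (S\N)/NP   >
      [1,2] "song" : ((S\N)/NP)/PP
      [2,3] "plan" : PP
    [3,5] NP   <
      [3,4] "from" : NP\S
      [4,5] "park" : NP\(NP\S)

[0,1] N  lex  "on"
[0,1] S/(S\N)  >T
[1,2] ((S\N)/NP)/PP  lex  "song"
[2,3] PP  lex  "plan"
[1,3] (S\N)/NP  >  k=2
[3,4] NP\S  lex  "from"
[4,5] NP\(NP\S)  lex  "park"
[3,5] NP  <  k=4
[1,5] S\N  >  k=3
[0,5] S  >  k=1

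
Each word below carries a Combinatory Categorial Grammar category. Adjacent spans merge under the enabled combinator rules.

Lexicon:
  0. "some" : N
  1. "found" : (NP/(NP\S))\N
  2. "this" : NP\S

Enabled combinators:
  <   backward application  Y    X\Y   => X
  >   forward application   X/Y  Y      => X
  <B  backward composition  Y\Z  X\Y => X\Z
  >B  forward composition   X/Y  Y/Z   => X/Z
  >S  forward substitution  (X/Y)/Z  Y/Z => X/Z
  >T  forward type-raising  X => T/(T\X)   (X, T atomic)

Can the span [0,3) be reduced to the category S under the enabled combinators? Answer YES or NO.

N (NP/(NP\S))\N NP\S
CKY chart[0,3] = {N/(N\NP), NP, NP/(NP\NP), PP/(PP\NP), S/(S\NP)}; S ∉ chart

NO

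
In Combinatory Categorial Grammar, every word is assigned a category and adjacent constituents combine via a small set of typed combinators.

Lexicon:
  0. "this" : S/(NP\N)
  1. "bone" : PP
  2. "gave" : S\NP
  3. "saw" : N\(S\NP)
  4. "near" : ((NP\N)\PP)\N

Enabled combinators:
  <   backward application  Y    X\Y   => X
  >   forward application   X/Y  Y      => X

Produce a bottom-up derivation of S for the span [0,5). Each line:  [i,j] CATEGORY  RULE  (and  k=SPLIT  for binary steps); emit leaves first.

[0,5] S   >
  [0,1] "this" : S/(NP\N)
  [1,5] NP\N   <
    [1,2] "bone" : PP
    [2,5] (NP\N)\PP   <
      [2,4] N   <
        [2,3] "gave" : S\NP
        [3,4] "saw" : N\(S\NP)
      [4,5] "near" : ((NP\N)\PP)\N

[0,1] S/(NP\N)  lex  "this"
[1,2] PP  lex  "bone"
[2,3] S\NP  lex  "gave"
[3,4] N\(S\NP)  lex  "saw"
[2,4] N  <  k=3
[4,5] ((NP\N)\PP)\N  lex  "near"
[2,5] (NP\N)\PP  <  k=4
[1,5] NP\N  <  k=2
[0,5] S  >  k=1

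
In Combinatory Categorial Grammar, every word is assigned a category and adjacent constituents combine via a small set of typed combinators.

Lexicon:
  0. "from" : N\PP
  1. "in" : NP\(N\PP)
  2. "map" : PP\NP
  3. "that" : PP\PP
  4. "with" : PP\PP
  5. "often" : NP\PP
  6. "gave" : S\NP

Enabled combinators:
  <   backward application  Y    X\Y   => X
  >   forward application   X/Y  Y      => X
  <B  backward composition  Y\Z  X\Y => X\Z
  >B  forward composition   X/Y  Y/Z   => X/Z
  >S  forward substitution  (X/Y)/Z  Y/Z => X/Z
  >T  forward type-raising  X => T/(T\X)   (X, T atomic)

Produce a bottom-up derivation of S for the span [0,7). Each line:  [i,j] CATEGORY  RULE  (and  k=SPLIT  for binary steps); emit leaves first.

[0,1] N\PP  lex  "from"
[1,2] NP\(N\PP)  lex  "in"
[0,2] NP  <  k=1
[2,3] PP\NP  lex  "map"
[0,3] PP  <  k=2
[3,4] PP\PP  lex  "that"
[4,5] PP\PP  lex  "with"
[5,6] NP\PP  lex  "often"
[4,6] NP\PP  <B  k=5
[3,6] NP\PP  <B  k=4
[6,7] S\NP  lex  "gave"
[3,7] S\PP  <B  k=6
[0,7] S  <  k=3

[0,7] S   <
  [0,3] PP   <
    [0,2] NP   <
      [0,1] "from" : N\PP
      [1,2] "in" : NP\(N\PP)
    [2,3] "map" : PP\NP
  [3,7] S\PP   <B
    [3,6] NP\PP   <B
      [3,4] "that" : PP\PP
      [4,6] NP\PP   <B
        [4,5] "with" : PP\PP
        [5,6] "often" : NP\PP
    [6,7] "gave" : S\NP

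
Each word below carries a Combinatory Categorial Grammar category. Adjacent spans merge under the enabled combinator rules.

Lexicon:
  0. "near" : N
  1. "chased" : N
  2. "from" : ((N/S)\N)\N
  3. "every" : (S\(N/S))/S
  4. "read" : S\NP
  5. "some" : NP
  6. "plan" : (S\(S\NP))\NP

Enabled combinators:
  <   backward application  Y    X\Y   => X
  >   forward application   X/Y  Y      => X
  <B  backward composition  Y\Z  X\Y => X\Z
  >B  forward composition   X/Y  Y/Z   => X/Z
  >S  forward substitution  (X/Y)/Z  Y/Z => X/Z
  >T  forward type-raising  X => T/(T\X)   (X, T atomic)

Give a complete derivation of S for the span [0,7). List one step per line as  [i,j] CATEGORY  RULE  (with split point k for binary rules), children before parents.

[0,1] N  lex  "near"
[1,2] N  lex  "chased"
[2,3] ((N/S)\N)\N  lex  "from"
[1,3] (N/S)\N  <  k=2
[0,3] N/S  <  k=1
[3,4] (S\(N/S))/S  lex  "every"
[4,5] S\NP  lex  "read"
[5,6] NP  lex  "some"
[6,7] (S\(S\NP))\NP  lex  "plan"
[5,7] S\(S\NP)  <  k=6
[4,7] S  <  k=5
[3,7] S\(N/S)  >  k=4
[0,7] S  <  k=3

[0,7] S   <
  [0,3] N/S   <
    [0,1] "near" : N
    [1,3] (N/S)\N   <
      [1,2] "chased" : N
      [2,3] "from" : ((N/S)\N)\N
  [3,7] S\(N/S)   >
    [3,4] "every" : (S\(N/S))/S
    [4,7] S   <
      [4,5] "read" : S\NP
      [5,7] S\(S\NP)   <
        [5,6] "some" : NP
        [6,7] "plan" : (S\(S\NP))\NP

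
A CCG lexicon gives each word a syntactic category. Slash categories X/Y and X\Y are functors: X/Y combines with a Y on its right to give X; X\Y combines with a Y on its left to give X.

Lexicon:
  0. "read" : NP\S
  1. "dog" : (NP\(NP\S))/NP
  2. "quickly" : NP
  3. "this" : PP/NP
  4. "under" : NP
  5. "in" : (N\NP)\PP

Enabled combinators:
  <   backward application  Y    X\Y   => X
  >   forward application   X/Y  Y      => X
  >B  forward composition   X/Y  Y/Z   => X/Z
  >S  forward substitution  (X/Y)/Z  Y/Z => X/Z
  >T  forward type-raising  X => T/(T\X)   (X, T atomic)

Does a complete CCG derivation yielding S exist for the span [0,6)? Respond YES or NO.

NP\S (NP\(NP\S))/NP NP PP/NP NP (N\NP)\PP
CKY chart[0,6] = {N, N/(N\N), NP/(NP\N), PP/(PP\N), S/(S\N)}; S ∉ chart

NO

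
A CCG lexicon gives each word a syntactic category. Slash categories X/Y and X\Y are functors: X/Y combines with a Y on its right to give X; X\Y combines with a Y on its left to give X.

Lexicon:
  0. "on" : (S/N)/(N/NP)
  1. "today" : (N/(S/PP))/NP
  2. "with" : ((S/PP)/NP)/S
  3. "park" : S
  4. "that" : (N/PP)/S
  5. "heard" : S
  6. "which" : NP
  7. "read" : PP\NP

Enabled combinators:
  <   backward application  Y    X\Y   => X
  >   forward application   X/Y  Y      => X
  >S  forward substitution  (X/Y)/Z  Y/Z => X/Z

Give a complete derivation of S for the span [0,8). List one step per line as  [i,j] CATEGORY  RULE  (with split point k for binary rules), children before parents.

[0,8] S   >
  [0,4] S/N   >
    [0,1] "on" : (S/N)/(N/NP)
    [1,4] N/NP   >S
      [1,2] "today" : (N/(S/PP))/NP
      [2,4] (S/PP)/NP   >
        [2,3] "with" : ((S/PP)/NP)/S
        [3,4] "park" : S
  [4,8] N   >
    [4,6] N/PP   >
      [4,5] "that" : (N/PP)/S
      [5,6] "heard" : S
    [6,8] PP   <
      [6,7] "which" : NP
      [7,8] "read" : PP\NP

[0,1] (S/N)/(N/NP)  lex  "on"
[1,2] (N/(S/PP))/NP  lex  "today"
[2,3] ((S/PP)/NP)/S  lex  "with"
[3,4] S  lex  "park"
[2,4] (S/PP)/NP  >  k=3
[1,4] N/NP  >S  k=2
[0,4] S/N  >  k=1
[4,5] (N/PP)/S  lex  "that"
[5,6] S  lex  "heard"
[4,6] N/PP  >  k=5
[6,7] NP  lex  "which"
[7,8] PP\NP  lex  "read"
[6,8] PP  <  k=7
[4,8] N  >  k=6
[0,8] S  >  k=4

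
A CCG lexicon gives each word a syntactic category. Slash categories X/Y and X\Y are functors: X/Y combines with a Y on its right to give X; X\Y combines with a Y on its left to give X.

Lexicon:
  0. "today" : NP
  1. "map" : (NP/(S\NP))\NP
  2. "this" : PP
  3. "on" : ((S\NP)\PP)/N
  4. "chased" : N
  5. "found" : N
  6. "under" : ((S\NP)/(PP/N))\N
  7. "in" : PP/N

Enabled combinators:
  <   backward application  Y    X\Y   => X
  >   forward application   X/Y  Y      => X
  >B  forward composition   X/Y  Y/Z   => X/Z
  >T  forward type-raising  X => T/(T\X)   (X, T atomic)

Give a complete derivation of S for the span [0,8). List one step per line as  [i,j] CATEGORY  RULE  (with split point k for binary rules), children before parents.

[0,8] S   <
  [0,5] NP   >
    [0,2] NP/(S\NP)   <
      [0,1] "today" : NP
      [1,2] "map" : (NP/(S\NP))\NP
    [2,5] S\NP   <
      [2,3] "this" : PP
      [3,5] (S\NP)\PP   >
        [3,4] "on" : ((S\NP)\PP)/N
        [4,5] "chased" : N
  [5,8] S\NP   >
    [5,7] (S\NP)/(PP/N)   <
      [5,6] "found" : N
      [6,7] "under" : ((S\NP)/(PP/N))\N
    [7,8] "in" : PP/N

[0,1] NP  lex  "today"
[1,2] (NP/(S\NP))\NP  lex  "map"
[0,2] NP/(S\NP)  <  k=1
[2,3] PP  lex  "this"
[3,4] ((S\NP)\PP)/N  lex  "on"
[4,5] N  lex  "chased"
[3,5] (S\NP)\PP  >  k=4
[2,5] S\NP  <  k=3
[0,5] NP  >  k=2
[5,6] N  lex  "found"
[6,7] ((S\NP)/(PP/N))\N  lex  "under"
[5,7] (S\NP)/(PP/N)  <  k=6
[7,8] PP/N  lex  "in"
[5,8] S\NP  >  k=7
[0,8] S  <  k=5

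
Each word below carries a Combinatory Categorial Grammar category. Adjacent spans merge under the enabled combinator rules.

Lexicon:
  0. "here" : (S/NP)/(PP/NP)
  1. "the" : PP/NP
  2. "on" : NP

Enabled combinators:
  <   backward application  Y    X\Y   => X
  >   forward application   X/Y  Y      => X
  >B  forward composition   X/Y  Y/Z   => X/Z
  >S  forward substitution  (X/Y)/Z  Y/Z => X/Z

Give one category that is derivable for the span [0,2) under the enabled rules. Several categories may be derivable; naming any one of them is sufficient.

[0,3] S   >
  [0,2] S/NP   >
    [0,1] "here" : (S/NP)/(PP/NP)
    [1,2] "the" : PP/NP
  [2,3] "on" : NP

S/NP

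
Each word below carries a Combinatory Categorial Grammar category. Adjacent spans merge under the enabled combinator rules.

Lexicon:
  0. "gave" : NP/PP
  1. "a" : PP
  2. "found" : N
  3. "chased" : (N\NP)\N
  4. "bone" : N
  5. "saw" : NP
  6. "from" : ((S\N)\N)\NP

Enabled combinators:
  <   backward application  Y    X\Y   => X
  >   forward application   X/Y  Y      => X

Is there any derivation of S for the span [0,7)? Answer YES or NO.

[0,7] S   <
  [0,4] N   <
    [0,2] NP   >
      [0,1] "gave" : NP/PP
      [1,2] "a" : PP
    [2,4] N\NP   <
      [2,3] "found" : N
      [3,4] "chased" : (N\NP)\N
  [4,7] S\N   <
    [4,5] "bone" : N
    [5,7] (S\N)\N   <
      [5,6] "saw" : NP
      [6,7] "from" : ((S\N)\N)\NP

YES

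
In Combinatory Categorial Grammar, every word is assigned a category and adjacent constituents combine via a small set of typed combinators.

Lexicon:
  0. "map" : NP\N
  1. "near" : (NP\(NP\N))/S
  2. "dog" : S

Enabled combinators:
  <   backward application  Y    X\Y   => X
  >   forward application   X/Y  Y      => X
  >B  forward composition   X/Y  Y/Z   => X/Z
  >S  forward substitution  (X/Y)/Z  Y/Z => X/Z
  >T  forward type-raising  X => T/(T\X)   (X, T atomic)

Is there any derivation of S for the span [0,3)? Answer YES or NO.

NO

NP\N (NP\(NP\N))/S S
CKY chart[0,3] = {N/(N\NP), NP, NP/(NP\NP), PP/(PP\NP), S/(S\NP)}; S ∉ chart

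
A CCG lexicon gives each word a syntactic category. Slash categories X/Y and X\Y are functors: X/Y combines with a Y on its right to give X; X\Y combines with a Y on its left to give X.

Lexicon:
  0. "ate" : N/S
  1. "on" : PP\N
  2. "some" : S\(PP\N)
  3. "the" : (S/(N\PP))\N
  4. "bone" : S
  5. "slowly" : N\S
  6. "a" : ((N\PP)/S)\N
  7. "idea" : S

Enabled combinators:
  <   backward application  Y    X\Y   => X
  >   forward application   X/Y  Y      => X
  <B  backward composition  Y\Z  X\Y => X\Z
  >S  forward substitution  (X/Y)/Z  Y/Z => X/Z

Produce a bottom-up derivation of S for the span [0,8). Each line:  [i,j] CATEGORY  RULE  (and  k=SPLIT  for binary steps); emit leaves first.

[0,1] N/S  lex  "ate"
[1,2] PP\N  lex  "on"
[2,3] S\(PP\N)  lex  "some"
[1,3] S  <  k=2
[0,3] N  >  k=1
[3,4] (S/(N\PP))\N  lex  "the"
[0,4] S/(N\PP)  <  k=3
[4,5] S  lex  "bone"
[5,6] N\S  lex  "slowly"
[4,6] N  <  k=5
[6,7] ((N\PP)/S)\N  lex  "a"
[4,7] (N\PP)/S  <  k=6
[7,8] S  lex  "idea"
[4,8] N\PP  >  k=7
[0,8] S  >  k=4

[0,8] S   >
  [0,4] S/(N\PP)   <
    [0,3] N   >
      [0,1] "ate" : N/S
      [1,3] S   <
        [1,2] "on" : PP\N
        [2,3] "some" : S\(PP\N)
    [3,4] "the" : (S/(N\PP))\N
  [4,8] N\PP   >
    [4,7] (N\PP)/S   <
      [4,6] N   <
        [4,5] "bone" : S
        [5,6] "slowly" : N\S
      [6,7] "a" : ((N\PP)/S)\N
    [7,8] "idea" : S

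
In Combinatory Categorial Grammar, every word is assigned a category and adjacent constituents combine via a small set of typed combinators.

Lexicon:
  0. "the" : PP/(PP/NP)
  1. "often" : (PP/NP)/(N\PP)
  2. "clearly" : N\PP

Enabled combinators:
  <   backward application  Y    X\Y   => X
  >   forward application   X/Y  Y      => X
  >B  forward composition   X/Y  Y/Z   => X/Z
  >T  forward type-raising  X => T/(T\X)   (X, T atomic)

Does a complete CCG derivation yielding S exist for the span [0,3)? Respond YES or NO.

NO

PP/(PP/NP) (PP/NP)/(N\PP) N\PP
CKY chart[0,3] = {N/(N\PP), NP/(NP\PP), PP, PP/(PP\PP), S/(S\PP)}; S ∉ chart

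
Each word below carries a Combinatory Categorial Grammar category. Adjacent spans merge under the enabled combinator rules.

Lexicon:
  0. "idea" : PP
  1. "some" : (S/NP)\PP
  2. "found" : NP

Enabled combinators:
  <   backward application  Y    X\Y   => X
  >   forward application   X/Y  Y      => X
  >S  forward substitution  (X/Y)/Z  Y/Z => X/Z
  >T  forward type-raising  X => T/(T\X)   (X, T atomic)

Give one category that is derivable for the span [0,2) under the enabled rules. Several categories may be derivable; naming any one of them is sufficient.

[0,3] S   >
  [0,2] S/NP   <
    [0,1] "idea" : PP
    [1,2] "some" : (S/NP)\PP
  [2,3] "found" : NP

S/NP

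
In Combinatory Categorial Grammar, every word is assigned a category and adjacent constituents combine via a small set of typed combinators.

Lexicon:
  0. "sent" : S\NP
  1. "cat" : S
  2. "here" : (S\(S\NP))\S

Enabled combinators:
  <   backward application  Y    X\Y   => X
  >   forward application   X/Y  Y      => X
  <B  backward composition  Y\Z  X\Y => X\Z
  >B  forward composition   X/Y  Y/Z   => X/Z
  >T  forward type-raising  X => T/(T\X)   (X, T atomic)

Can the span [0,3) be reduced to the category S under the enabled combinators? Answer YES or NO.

YES

[0,3] S   <
  [0,1] "sent" : S\NP
  [1,3] S\(S\NP)   <
    [1,2] "cat" : S
    [2,3] "here" : (S\(S\NP))\S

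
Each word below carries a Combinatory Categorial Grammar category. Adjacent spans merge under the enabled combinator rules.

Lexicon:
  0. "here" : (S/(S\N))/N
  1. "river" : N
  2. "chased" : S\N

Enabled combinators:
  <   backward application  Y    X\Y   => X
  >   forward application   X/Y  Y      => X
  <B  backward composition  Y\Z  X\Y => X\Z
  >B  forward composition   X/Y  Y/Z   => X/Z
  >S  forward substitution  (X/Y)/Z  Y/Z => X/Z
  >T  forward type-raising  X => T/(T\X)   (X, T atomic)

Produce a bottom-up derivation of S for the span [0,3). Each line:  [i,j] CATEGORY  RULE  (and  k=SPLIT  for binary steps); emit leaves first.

[0,3] S   >
  [0,2] S/(S\N)   >
    [0,1] "here" : (S/(S\N))/N
    [1,2] "river" : N
  [2,3] "chased" : S\N

[0,1] (S/(S\N))/N  lex  "here"
[1,2] N  lex  "river"
[0,2] S/(S\N)  >  k=1
[2,3] S\N  lex  "chased"
[0,3] S  >  k=2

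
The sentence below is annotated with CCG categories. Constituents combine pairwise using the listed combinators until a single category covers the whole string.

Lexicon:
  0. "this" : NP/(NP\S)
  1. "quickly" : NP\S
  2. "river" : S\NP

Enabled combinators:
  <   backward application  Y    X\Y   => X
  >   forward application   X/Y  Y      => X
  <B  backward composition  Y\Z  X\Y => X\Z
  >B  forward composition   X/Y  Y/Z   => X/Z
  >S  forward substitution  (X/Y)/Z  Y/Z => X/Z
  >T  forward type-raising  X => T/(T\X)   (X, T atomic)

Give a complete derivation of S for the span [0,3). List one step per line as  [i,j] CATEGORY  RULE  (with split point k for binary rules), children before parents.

[0,3] S   <
  [0,2] NP   >
    [0,1] "this" : NP/(NP\S)
    [1,2] "quickly" : NP\S
  [2,3] "river" : S\NP

[0,1] NP/(NP\S)  lex  "this"
[1,2] NP\S  lex  "quickly"
[0,2] NP  >  k=1
[2,3] S\NP  lex  "river"
[0,3] S  <  k=2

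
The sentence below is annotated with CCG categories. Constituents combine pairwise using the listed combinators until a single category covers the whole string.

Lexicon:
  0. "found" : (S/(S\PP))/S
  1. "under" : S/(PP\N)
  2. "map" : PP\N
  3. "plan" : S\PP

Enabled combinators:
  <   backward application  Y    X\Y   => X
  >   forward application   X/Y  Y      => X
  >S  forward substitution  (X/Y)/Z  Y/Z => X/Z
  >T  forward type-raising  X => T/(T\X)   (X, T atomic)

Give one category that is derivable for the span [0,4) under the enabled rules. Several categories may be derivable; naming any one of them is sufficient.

[0,4] S   >
  [0,3] S/(S\PP)   >
    [0,1] "found" : (S/(S\PP))/S
    [1,3] S   >
      [1,2] "under" : S/(PP\N)
      [2,3] "map" : PP\N
  [3,4] "plan" : S\PP

S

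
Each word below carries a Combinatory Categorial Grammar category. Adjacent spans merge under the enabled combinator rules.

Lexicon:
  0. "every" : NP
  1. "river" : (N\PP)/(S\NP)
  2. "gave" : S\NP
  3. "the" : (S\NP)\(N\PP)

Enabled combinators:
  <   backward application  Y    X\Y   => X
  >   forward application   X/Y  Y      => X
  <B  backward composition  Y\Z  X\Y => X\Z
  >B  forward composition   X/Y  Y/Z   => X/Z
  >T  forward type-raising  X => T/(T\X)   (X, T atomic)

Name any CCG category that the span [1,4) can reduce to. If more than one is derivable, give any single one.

[0,4] S   <
  [0,1] "every" : NP
  [1,4] S\NP   <
    [1,3] N\PP   >
      [1,2] "river" : (N\PP)/(S\NP)
      [2,3] "gave" : S\NP
    [3,4] "the" : (S\NP)\(N\PP)

S\NP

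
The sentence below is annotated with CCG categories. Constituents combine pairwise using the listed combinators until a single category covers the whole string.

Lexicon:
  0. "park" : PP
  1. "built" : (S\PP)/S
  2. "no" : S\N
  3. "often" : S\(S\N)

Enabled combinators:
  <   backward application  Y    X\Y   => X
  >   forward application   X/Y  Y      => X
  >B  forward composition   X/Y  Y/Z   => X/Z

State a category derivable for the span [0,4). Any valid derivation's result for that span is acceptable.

[0,4] S   <
  [0,1] "park" : PP
  [1,4] S\PP   >
    [1,2] "built" : (S\PP)/S
    [2,4] S   <
      [2,3] "no" : S\N
      [3,4] "often" : S\(S\N)

S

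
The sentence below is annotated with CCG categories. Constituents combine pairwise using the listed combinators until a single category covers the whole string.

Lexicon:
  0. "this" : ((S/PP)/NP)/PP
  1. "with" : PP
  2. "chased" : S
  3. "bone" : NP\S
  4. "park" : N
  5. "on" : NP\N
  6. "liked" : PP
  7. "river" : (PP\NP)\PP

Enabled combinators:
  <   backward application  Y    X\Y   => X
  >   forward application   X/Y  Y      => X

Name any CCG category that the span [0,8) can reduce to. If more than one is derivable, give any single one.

S

[0,8] S   >
  [0,4] S/PP   >
    [0,2] (S/PP)/NP   >
      [0,1] "this" : ((S/PP)/NP)/PP
      [1,2] "with" : PP
    [2,4] NP   <
      [2,3] "chased" : S
      [3,4] "bone" : NP\S
  [4,8] PP   <
    [4,6] NP   <
      [4,5] "park" : N
      [5,6] "on" : NP\N
    [6,8] PP\NP   <
      [6,7] "liked" : PP
      [7,8] "river" : (PP\NP)\PP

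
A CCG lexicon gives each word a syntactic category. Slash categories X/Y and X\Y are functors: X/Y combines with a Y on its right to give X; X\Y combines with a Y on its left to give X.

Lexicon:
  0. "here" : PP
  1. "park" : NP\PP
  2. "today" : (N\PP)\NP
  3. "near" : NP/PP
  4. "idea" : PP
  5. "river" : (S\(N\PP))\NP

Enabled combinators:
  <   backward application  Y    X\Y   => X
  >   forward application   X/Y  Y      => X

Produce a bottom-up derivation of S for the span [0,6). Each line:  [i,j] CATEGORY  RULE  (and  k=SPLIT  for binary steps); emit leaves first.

[0,1] PP  lex  "here"
[1,2] NP\PP  lex  "park"
[0,2] NP  <  k=1
[2,3] (N\PP)\NP  lex  "today"
[0,3] N\PP  <  k=2
[3,4] NP/PP  lex  "near"
[4,5] PP  lex  "idea"
[3,5] NP  >  k=4
[5,6] (S\(N\PP))\NP  lex  "river"
[3,6] S\(N\PP)  <  k=5
[0,6] S  <  k=3

[0,6] S   <
  [0,3] N\PP   <
    [0,2] NP   <
      [0,1] "here" : PP
      [1,2] "park" : NP\PP
    [2,3] "today" : (N\PP)\NP
  [3,6] S\(N\PP)   <
    [3,5] NP   >
      [3,4] "near" : NP/PP
      [4,5] "idea" : PP
    [5,6] "river" : (S\(N\PP))\NP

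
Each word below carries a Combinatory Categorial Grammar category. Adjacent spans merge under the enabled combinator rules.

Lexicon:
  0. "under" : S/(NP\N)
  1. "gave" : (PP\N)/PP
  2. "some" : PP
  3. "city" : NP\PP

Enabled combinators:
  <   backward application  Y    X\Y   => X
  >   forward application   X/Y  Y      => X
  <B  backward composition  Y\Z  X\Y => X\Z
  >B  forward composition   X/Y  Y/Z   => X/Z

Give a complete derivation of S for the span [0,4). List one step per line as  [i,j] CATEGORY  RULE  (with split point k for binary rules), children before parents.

[0,1] S/(NP\N)  lex  "under"
[1,2] (PP\N)/PP  lex  "gave"
[2,3] PP  lex  "some"
[1,3] PP\N  >  k=2
[3,4] NP\PP  lex  "city"
[1,4] NP\N  <B  k=3
[0,4] S  >  k=1

[0,4] S   >
  [0,1] "under" : S/(NP\N)
  [1,4] NP\N   <B
    [1,3] PP\N   >
      [1,2] "gave" : (PP\N)/PP
      [2,3] "some" : PP
    [3,4] "city" : NP\PP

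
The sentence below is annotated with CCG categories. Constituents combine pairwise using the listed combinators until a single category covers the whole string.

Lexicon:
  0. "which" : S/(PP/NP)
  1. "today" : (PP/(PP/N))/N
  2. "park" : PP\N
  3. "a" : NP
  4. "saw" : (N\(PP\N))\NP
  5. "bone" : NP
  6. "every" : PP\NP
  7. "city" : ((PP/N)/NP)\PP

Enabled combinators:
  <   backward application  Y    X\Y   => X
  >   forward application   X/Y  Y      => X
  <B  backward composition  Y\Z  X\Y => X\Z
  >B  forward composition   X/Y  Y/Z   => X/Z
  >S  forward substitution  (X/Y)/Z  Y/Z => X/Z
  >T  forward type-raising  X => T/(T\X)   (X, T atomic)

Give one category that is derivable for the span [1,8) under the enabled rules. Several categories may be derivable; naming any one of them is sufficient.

PP/NP

[0,8] S   >
  [0,1] "which" : S/(PP/NP)
  [1,8] PP/NP   >B
    [1,5] PP/(PP/N)   >
      [1,2] "today" : (PP/(PP/N))/N
      [2,5] N   <
        [2,3] "park" : PP\N
        [3,5] N\(PP\N)   <
          [3,4] "a" : NP
          [4,5] "saw" : (N\(PP\N))\NP
    [5,8] (PP/N)/NP   <
      [5,7] PP   <
        [5,6] "bone" : NP
        [6,7] "every" : PP\NP
      [7,8] "city" : ((PP/N)/NP)\PP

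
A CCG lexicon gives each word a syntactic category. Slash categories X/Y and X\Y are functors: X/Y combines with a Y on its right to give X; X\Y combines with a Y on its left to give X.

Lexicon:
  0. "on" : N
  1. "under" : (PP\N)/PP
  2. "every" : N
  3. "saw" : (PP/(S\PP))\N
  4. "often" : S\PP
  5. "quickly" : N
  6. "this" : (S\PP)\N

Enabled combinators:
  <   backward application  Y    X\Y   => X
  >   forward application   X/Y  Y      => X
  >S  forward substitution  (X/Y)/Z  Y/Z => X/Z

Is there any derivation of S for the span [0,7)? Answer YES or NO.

YES

[0,7] S   <
  [0,5] PP   <
    [0,1] "on" : N
    [1,5] PP\N   >
      [1,2] "under" : (PP\N)/PP
      [2,5] PP   >
        [2,4] PP/(S\PP)   <
          [2,3] "every" : N
          [3,4] "saw" : (PP/(S\PP))\N
        [4,5] "often" : S\PP
  [5,7] S\PP   <
    [5,6] "quickly" : N
    [6,7] "this" : (S\PP)\N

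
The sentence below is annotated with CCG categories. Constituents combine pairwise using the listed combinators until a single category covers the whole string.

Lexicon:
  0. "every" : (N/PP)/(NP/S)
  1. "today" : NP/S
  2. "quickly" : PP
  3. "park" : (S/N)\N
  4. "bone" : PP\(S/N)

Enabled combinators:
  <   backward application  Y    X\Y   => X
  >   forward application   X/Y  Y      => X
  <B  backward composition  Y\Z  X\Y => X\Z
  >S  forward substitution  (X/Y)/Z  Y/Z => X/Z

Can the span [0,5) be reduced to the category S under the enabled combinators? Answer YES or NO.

(N/PP)/(NP/S) NP/S PP (S/N)\N PP\(S/N)
CKY chart[0,5] = {PP}; S ∉ chart

NO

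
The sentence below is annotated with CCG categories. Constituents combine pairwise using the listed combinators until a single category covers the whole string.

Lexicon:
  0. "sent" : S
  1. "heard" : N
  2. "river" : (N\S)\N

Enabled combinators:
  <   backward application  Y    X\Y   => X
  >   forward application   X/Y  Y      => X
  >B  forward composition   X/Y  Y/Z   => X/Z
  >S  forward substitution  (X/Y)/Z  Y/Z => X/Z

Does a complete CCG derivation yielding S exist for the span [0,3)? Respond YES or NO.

NO

S N (N\S)\N
CKY chart[0,3] = {N}; S ∉ chart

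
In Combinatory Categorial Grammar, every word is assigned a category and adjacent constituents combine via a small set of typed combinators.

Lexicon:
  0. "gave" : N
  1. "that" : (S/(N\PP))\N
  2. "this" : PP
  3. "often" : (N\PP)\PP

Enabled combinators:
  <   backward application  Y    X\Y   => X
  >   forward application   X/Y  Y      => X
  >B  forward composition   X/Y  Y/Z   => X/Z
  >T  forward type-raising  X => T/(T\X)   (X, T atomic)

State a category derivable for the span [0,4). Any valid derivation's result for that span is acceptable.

[0,4] S   >
  [0,2] S/(N\PP)   <
    [0,1] "gave" : N
    [1,2] "that" : (S/(N\PP))\N
  [2,4] N\PP   <
    [2,3] "this" : PP
    [3,4] "often" : (N\PP)\PP

S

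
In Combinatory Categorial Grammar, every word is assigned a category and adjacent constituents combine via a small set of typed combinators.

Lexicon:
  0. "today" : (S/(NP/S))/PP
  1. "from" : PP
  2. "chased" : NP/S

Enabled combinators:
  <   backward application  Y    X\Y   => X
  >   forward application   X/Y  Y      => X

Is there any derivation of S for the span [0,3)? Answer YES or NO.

YES

[0,3] S   >
  [0,2] S/(NP/S)   >
    [0,1] "today" : (S/(NP/S))/PP
    [1,2] "from" : PP
  [2,3] "chased" : NP/S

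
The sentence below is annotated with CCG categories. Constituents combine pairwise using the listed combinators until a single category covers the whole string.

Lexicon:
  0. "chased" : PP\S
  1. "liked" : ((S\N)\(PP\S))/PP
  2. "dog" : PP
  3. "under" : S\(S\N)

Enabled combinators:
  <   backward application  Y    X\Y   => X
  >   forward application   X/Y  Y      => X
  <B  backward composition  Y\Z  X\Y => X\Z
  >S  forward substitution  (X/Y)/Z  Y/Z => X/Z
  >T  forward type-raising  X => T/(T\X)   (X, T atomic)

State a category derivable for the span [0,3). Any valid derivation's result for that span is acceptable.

S\N

[0,4] S   <
  [0,3] S\N   <
    [0,1] "chased" : PP\S
    [1,3] (S\N)\(PP\S)   >
      [1,2] "liked" : ((S\N)\(PP\S))/PP
      [2,3] "dog" : PP
  [3,4] "under" : S\(S\N)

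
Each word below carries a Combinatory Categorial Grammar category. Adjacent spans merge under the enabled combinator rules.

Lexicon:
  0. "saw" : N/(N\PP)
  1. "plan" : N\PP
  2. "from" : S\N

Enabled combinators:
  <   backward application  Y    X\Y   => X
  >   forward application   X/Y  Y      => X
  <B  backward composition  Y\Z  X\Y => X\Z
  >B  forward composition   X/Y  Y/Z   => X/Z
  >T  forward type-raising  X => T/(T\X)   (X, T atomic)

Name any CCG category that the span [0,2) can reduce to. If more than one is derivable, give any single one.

N

[0,3] S   <
  [0,2] N   >
    [0,1] "saw" : N/(N\PP)
    [1,2] "plan" : N\PP
  [2,3] "from" : S\N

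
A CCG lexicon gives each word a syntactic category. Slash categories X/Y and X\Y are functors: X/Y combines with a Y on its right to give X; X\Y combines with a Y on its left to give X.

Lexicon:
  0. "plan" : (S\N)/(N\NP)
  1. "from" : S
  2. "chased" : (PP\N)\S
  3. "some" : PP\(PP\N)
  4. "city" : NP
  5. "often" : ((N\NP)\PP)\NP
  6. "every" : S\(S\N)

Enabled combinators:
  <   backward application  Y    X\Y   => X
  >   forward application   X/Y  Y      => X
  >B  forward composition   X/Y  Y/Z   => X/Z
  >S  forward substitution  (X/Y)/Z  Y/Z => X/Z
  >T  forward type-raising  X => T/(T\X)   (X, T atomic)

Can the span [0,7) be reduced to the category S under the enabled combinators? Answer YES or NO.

[0,7] S   <
  [0,6] S\N   >
    [0,1] "plan" : (S\N)/(N\NP)
    [1,6] N\NP   <
      [1,4] PP   <
        [1,3] PP\N   <
          [1,2] "from" : S
          [2,3] "chased" : (PP\N)\S
        [3,4] "some" : PP\(PP\N)
      [4,6] (N\NP)\PP   <
        [4,5] "city" : NP
        [5,6] "often" : ((N\NP)\PP)\NP
  [6,7] "every" : S\(S\N)

YES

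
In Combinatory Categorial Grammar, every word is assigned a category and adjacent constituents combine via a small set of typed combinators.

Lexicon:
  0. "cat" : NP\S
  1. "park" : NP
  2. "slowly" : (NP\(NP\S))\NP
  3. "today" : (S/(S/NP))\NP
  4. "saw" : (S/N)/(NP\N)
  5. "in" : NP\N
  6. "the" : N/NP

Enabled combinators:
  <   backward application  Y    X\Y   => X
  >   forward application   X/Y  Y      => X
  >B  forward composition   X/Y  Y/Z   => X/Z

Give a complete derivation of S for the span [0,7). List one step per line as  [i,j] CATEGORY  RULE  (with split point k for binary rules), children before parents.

[0,1] NP\S  lex  "cat"
[1,2] NP  lex  "park"
[2,3] (NP\(NP\S))\NP  lex  "slowly"
[1,3] NP\(NP\S)  <  k=2
[0,3] NP  <  k=1
[3,4] (S/(S/NP))\NP  lex  "today"
[0,4] S/(S/NP)  <  k=3
[4,5] (S/N)/(NP\N)  lex  "saw"
[5,6] NP\N  lex  "in"
[4,6] S/N  >  k=5
[6,7] N/NP  lex  "the"
[4,7] S/NP  >B  k=6
[0,7] S  >  k=4

[0,7] S   >
  [0,4] S/(S/NP)   <
    [0,3] NP   <
      [0,1] "cat" : NP\S
      [1,3] NP\(NP\S)   <
        [1,2] "park" : NP
        [2,3] "slowly" : (NP\(NP\S))\NP
    [3,4] "today" : (S/(S/NP))\NP
  [4,7] S/NP   >B
    [4,6] S/N   >
      [4,5] "saw" : (S/N)/(NP\N)
      [5,6] "in" : NP\N
    [6,7] "the" : N/NP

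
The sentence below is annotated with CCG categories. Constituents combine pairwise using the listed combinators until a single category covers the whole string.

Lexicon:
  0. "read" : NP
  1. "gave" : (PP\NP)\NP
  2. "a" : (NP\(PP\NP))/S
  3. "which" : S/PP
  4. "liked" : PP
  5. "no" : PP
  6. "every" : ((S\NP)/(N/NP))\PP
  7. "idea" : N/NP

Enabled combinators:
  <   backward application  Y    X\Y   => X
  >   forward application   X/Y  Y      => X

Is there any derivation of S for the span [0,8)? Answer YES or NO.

[0,8] S   <
  [0,5] NP   <
    [0,2] PP\NP   <
      [0,1] "read" : NP
      [1,2] "gave" : (PP\NP)\NP
    [2,5] NP\(PP\NP)   >
      [2,3] "a" : (NP\(PP\NP))/S
      [3,5] S   >
        [3,4] "which" : S/PP
        [4,5] "liked" : PP
  [5,8] S\NP   >
    [5,7] (S\NP)/(N/NP)   <
      [5,6] "no" : PP
      [6,7] "every" : ((S\NP)/(N/NP))\PP
    [7,8] "idea" : N/NP

YES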